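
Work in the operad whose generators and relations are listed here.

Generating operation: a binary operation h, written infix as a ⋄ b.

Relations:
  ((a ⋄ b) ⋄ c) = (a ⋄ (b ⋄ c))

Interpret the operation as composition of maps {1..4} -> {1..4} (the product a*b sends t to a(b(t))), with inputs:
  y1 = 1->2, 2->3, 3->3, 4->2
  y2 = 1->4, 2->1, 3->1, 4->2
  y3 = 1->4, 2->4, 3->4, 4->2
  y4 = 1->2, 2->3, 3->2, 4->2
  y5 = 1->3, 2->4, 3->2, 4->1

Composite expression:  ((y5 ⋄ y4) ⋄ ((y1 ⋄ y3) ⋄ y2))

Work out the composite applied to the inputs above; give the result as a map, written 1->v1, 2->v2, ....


1->4, 2->2, 3->2, 4->2

(y5 ⋄ y4) = 1->4, 2->2, 3->4, 4->4
(y1 ⋄ y3) = 1->2, 2->2, 3->2, 4->3
((y1 ⋄ y3) ⋄ y2) = 1->3, 2->2, 3->2, 4->2
((y5 ⋄ y4) ⋄ ((y1 ⋄ y3) ⋄ y2)) = 1->4, 2->2, 3->2, 4->2


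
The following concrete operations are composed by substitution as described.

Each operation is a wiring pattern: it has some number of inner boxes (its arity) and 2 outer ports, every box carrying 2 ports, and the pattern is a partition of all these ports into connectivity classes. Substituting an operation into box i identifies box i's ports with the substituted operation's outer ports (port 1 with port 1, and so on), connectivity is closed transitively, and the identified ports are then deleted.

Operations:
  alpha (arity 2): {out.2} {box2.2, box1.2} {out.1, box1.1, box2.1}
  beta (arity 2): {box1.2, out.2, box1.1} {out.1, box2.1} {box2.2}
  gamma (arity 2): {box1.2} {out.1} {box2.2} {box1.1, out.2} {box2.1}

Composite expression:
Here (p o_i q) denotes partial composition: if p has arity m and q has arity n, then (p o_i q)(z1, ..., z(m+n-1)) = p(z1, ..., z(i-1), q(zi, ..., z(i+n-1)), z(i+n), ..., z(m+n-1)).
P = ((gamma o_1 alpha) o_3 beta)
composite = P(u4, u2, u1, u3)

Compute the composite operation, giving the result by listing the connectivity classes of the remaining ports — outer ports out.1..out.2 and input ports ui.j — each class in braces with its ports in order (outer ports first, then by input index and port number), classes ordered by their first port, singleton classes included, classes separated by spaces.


{out.1} {out.2, u2.1, u4.1} {u1.1, u1.2} {u2.2, u4.2} {u3.1} {u3.2}

Connectivity passes through glued gamma-boundaries; trace each wire chain.
composing alpha on (u4, u2), with out.j its own outer ports: {out.1, u2.1, u4.1} {out.2} {u2.2, u4.2}
composing beta on (u1, u3), with out.j its own outer ports: {out.1, u3.1} {out.2, u1.1, u1.2} {u3.2}
composing gamma on (u4, u2, u1, u3), with out.j its own outer ports: {out.1} {out.2, u2.1, u4.1} {u1.1, u1.2} {u2.2, u4.2} {u3.1} {u3.2}


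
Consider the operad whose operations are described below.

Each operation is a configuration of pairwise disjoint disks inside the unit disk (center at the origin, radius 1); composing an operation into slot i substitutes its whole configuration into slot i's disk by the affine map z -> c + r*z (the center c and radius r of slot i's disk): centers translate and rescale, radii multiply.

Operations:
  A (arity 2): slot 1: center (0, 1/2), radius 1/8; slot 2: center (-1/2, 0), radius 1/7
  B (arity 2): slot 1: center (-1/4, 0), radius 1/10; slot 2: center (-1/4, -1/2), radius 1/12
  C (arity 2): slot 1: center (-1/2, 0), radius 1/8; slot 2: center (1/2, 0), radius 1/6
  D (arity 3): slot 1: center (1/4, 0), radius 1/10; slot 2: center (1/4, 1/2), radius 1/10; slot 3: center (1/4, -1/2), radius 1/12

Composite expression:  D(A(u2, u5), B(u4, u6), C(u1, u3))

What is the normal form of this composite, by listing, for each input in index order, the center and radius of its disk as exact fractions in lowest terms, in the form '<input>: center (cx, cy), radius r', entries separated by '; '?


Only the slot chain above each u matters under D; compose those maps.
input u2: applying the 2 nested substitutions gives center (1/4, 1/20), radius 1/80
input u5: applying the 2 nested substitutions gives center (1/5, 0), radius 1/70
input u4: applying the 2 nested substitutions gives center (9/40, 1/2), radius 1/100
input u6: applying the 2 nested substitutions gives center (9/40, 9/20), radius 1/120
input u1: applying the 2 nested substitutions gives center (5/24, -1/2), radius 1/96
input u3: applying the 2 nested substitutions gives center (7/24, -1/2), radius 1/72

u1: center (5/24, -1/2), radius 1/96; u2: center (1/4, 1/20), radius 1/80; u3: center (7/24, -1/2), radius 1/72; u4: center (9/40, 1/2), radius 1/100; u5: center (1/5, 0), radius 1/70; u6: center (9/40, 9/20), radius 1/120


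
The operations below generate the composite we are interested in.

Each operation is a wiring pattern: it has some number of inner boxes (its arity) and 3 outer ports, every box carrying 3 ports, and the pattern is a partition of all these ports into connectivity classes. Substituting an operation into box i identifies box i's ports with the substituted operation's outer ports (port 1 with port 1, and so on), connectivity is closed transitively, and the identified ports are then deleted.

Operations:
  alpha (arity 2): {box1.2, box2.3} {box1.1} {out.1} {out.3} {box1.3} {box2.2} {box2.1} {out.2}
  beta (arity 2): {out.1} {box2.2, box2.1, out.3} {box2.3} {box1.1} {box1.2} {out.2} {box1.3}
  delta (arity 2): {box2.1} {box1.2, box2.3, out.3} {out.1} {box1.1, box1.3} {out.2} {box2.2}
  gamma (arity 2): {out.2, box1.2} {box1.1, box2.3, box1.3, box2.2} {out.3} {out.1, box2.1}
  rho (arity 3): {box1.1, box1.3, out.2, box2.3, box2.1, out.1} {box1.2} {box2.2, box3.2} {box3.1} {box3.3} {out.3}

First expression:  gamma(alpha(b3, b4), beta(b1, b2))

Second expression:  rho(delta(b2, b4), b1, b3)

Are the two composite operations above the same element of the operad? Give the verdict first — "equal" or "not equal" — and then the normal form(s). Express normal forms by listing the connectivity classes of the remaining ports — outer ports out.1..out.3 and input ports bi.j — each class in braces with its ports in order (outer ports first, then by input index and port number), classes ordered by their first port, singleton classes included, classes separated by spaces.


not equal — first {out.1} {out.2} {out.3} {b1.1} {b1.2} {b1.3} {b2.1, b2.2} {b2.3} {b3.1} {b3.2, b4.3} {b3.3} {b4.1} {b4.2}, second {out.1, out.2, b1.1, b1.3, b2.2, b4.3} {out.3} {b1.2, b3.2} {b2.1, b2.3} {b3.1} {b3.3} {b4.1} {b4.2}

The first expression reduces to {out.1} {out.2} {out.3} {b1.1} {b1.2} {b1.3} {b2.1, b2.2} {b2.3} {b3.1} {b3.2, b4.3} {b3.3} {b4.1} {b4.2}
The second expression reduces to {out.1, out.2, b1.1, b1.3, b2.2, b4.3} {out.3} {b1.2, b3.2} {b2.1, b2.3} {b3.1} {b3.3} {b4.1} {b4.2}
Distinct normal forms: not equal.


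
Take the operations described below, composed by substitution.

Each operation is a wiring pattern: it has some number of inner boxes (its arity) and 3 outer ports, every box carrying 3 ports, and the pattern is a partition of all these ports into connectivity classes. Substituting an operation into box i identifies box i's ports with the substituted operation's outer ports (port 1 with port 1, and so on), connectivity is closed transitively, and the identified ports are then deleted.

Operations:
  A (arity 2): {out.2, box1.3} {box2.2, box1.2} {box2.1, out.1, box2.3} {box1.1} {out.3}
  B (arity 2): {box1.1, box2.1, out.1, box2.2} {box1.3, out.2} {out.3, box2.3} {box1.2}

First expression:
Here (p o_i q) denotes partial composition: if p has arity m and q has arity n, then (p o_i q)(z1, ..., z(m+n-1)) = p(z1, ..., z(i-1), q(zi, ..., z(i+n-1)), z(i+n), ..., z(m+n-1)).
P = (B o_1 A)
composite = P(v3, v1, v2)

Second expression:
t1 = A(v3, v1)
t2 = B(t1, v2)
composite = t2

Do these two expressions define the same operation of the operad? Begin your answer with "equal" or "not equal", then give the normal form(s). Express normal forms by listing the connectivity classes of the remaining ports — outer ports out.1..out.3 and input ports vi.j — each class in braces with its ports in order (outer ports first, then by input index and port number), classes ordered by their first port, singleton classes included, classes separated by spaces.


The first expression, normalized: {out.1, v1.1, v1.3, v2.1, v2.2} {out.2} {out.3, v2.3} {v1.2, v3.2} {v3.1} {v3.3}
The second expression, normalized: {out.1, v1.1, v1.3, v2.1, v2.2} {out.2} {out.3, v2.3} {v1.2, v3.2} {v3.1} {v3.3}
Same normal form: equal.

equal — both sides give {out.1, v1.1, v1.3, v2.1, v2.2} {out.2} {out.3, v2.3} {v1.2, v3.2} {v3.1} {v3.3}


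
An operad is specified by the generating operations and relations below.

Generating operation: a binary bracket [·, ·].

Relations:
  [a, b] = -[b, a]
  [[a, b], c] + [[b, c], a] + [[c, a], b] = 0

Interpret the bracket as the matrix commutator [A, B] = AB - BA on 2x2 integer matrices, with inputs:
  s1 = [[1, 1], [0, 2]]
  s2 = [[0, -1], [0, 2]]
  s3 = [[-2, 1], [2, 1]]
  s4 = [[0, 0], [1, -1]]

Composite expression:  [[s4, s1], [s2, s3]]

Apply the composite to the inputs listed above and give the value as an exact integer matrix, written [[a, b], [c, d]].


[s4, s1] = [[-1, 1], [-1, 1]]
[s2, s3] = [[-2, -5], [4, 2]]
[[s4, s1], [s2, s3]] = [[-1, 14], [12, 1]]

[[-1, 14], [12, 1]]


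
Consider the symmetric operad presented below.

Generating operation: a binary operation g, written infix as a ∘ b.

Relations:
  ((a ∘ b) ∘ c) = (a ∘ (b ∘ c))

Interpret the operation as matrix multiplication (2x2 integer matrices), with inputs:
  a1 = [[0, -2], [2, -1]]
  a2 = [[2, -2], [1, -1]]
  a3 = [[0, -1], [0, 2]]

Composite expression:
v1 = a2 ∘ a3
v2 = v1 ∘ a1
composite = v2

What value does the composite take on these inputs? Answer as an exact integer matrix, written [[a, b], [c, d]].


[[-12, 6], [-6, 3]]


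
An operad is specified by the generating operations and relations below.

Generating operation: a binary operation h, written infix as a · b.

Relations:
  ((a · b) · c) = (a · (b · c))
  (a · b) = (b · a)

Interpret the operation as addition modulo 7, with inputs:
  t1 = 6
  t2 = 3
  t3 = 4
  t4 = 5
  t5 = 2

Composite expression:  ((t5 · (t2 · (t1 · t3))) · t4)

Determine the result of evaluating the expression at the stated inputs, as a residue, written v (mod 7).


(t1 · t3) = 3
(t2 · (t1 · t3)) = 6
(t5 · (t2 · (t1 · t3))) = 1
((t5 · (t2 · (t1 · t3))) · t4) = 6

6 (mod 7)


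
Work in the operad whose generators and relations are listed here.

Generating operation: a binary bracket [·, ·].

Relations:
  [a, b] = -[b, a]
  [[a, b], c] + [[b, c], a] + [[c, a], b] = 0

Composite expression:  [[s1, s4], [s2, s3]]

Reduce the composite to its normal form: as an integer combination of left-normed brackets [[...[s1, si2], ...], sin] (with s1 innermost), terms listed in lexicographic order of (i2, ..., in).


[[[s1, s4], s2], s3] - [[[s1, s4], s3], s2]

A multilinear Lie element is pinned by s1-initial words (s1 innermost).
Composite bracket: [[s1, s4], [s2, s3]]
Each bracket splits as ab - ba, giving 8 signed words (2^3 = 8).
Collect the words opening with s1:
  the word s1s4s2s3 carries sign +1 and contributes +[[[s1, s4], s2], s3]
  the word s1s4s3s2 carries sign -1 and contributes -[[[s1, s4], s3], s2]


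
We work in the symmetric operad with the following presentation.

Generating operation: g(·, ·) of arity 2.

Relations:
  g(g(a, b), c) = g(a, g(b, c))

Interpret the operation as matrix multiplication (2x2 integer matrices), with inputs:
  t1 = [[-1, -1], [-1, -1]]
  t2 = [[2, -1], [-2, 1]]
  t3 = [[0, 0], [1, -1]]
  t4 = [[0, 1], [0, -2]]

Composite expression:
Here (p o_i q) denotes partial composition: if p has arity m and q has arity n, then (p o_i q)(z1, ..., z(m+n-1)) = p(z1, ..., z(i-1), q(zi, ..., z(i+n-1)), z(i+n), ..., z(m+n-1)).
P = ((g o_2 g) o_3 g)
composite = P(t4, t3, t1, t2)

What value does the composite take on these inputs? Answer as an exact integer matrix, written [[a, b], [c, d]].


[[0, 0], [0, 0]]

g(t1, t2) = [[0, 0], [0, 0]]
g(t3, g(t1, t2)) = [[0, 0], [0, 0]]
g(t4, g(t3, g(t1, t2))) = [[0, 0], [0, 0]]


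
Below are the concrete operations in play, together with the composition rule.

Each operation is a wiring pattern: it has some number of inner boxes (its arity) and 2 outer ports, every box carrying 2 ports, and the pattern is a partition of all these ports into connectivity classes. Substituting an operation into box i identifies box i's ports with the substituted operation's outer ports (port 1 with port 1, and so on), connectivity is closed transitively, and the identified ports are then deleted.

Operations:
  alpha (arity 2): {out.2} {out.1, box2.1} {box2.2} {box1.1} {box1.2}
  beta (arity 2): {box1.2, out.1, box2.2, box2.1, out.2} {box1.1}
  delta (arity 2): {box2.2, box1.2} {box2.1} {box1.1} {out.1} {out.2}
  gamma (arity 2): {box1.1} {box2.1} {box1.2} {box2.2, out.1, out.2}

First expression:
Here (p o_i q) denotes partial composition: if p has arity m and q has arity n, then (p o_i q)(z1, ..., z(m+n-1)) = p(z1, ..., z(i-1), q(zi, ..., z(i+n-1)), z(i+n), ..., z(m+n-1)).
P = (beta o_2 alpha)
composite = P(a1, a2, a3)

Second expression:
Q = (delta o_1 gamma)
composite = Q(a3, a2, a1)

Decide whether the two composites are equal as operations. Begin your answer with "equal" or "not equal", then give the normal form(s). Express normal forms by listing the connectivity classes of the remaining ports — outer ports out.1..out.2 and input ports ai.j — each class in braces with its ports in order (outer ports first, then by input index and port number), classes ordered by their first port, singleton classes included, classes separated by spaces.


not equal — first {out.1, out.2, a1.2, a3.1} {a1.1} {a2.1} {a2.2} {a3.2}, second {out.1} {out.2} {a1.1} {a1.2, a2.2} {a2.1} {a3.1} {a3.2}

The first composite normalizes to {out.1, out.2, a1.2, a3.1} {a1.1} {a2.1} {a2.2} {a3.2}
The second composite normalizes to {out.1} {out.2} {a1.1} {a1.2, a2.2} {a2.1} {a3.1} {a3.2}
The normal forms differ: not equal.


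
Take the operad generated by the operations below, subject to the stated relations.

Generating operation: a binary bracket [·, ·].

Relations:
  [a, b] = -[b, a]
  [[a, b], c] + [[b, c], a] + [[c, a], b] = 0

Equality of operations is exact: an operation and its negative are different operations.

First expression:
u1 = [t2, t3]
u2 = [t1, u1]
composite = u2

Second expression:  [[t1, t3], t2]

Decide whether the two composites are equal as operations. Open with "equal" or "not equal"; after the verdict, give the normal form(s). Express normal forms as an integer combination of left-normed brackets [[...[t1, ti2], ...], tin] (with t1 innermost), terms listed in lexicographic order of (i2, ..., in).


Reducing the first expression gives [[t1, t2], t3] - [[t1, t3], t2]
Reducing the second expression gives [[t1, t3], t2]
No match — not equal.

not equal; the first gives [[t1, t2], t3] - [[t1, t3], t2] and the second [[t1, t3], t2]


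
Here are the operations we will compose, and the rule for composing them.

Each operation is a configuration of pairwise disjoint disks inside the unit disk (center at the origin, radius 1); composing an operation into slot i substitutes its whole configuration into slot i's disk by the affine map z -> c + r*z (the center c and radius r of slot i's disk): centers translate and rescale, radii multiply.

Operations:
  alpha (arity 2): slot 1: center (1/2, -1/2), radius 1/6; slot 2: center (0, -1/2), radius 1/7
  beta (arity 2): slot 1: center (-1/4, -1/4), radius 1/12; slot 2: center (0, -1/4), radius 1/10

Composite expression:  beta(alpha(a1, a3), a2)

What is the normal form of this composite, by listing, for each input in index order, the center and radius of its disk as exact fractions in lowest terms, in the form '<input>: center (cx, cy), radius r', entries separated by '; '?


Each a-disk chains the slot maps above it in beta; radii multiply.
tracing a1 down its 2-map path: center (-5/24, -7/24), radius 1/72
tracing a3 down its 2-map path: center (-1/4, -7/24), radius 1/84
tracing a2 down its 1-map path: center (0, -1/4), radius 1/10

a1: center (-5/24, -7/24), radius 1/72; a2: center (0, -1/4), radius 1/10; a3: center (-1/4, -7/24), radius 1/84


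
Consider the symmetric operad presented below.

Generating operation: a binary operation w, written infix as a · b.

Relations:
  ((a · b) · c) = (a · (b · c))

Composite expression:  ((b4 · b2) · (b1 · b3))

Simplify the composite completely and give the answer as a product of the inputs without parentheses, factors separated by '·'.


b4 · b2 · b1 · b3

Associativity of w dissolves the nesting; only the b-input order survives.
(b4 · b2) collapses to b4 · b2
(b1 · b3) collapses to b1 · b3
((b4 · b2) · (b1 · b3)) collapses to b4 · b2 · b1 · b3


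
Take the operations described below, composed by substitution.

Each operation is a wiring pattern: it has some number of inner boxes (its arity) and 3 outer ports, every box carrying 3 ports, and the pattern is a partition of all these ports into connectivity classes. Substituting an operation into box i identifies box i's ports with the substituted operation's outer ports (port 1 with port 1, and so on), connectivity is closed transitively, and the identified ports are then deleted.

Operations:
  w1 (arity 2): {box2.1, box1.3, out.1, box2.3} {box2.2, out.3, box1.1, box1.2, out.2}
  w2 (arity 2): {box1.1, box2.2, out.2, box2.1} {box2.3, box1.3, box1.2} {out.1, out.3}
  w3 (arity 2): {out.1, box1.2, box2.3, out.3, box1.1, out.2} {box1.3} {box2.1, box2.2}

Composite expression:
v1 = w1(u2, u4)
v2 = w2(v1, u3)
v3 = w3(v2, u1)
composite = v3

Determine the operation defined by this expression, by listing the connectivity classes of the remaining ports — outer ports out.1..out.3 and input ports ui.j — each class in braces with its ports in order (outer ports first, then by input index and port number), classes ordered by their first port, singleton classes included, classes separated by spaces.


{out.1, out.2, out.3, u1.3, u2.3, u3.1, u3.2, u4.1, u4.3} {u1.1, u1.2} {u2.1, u2.2, u3.3, u4.2}

Treat the ports identified at w3 as solder joints: merge, then drop.
the subtree at w1 composes to {out.1, u2.3, u4.1, u4.3} {out.2, out.3, u2.1, u2.2, u4.2} on (u2, u4); out.j = own outer ports
the subtree at w2 composes to {out.1, out.3} {out.2, u2.3, u3.1, u3.2, u4.1, u4.3} {u2.1, u2.2, u3.3, u4.2} on (u2, u4, u3); out.j = own outer ports
the subtree at w3 composes to {out.1, out.2, out.3, u1.3, u2.3, u3.1, u3.2, u4.1, u4.3} {u1.1, u1.2} {u2.1, u2.2, u3.3, u4.2} on (u2, u4, u3, u1); out.j = own outer ports


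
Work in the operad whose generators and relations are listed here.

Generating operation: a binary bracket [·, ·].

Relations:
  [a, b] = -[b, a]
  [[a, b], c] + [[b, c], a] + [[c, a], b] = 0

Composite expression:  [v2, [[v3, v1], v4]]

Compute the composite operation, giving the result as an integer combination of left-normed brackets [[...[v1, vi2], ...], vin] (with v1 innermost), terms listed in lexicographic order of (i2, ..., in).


[[[v1, v3], v4], v2]


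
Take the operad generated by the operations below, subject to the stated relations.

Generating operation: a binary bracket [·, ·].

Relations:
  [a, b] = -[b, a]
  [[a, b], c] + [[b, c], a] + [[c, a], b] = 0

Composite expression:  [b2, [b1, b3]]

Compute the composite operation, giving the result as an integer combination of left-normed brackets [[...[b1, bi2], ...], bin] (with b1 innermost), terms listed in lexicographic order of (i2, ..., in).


A multilinear Lie element is pinned by b1-initial words (b1 innermost).
Composite bracket: [b2, [b1, b3]]
Each bracket splits as ab - ba, giving 4 signed words (2^2 = 4).
Only words starting with b1 matter:
  word b1b3b2 has sign -1, contributing -[[b1, b3], b2]

-[[b1, b3], b2]


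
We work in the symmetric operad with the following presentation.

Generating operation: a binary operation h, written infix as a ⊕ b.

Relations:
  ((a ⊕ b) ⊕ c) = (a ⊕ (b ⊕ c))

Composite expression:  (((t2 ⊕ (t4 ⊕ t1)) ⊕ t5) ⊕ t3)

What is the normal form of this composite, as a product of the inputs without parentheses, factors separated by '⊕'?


Under associativity of h, the answer is the t's in reading order.
(t4 ⊕ t1) collapses to t4 ⊕ t1
(t2 ⊕ (t4 ⊕ t1)) collapses to t2 ⊕ t4 ⊕ t1
((t2 ⊕ (t4 ⊕ t1)) ⊕ t5) collapses to t2 ⊕ t4 ⊕ t1 ⊕ t5
(((t2 ⊕ (t4 ⊕ t1)) ⊕ t5) ⊕ t3) collapses to t2 ⊕ t4 ⊕ t1 ⊕ t5 ⊕ t3

t2 ⊕ t4 ⊕ t1 ⊕ t5 ⊕ t3


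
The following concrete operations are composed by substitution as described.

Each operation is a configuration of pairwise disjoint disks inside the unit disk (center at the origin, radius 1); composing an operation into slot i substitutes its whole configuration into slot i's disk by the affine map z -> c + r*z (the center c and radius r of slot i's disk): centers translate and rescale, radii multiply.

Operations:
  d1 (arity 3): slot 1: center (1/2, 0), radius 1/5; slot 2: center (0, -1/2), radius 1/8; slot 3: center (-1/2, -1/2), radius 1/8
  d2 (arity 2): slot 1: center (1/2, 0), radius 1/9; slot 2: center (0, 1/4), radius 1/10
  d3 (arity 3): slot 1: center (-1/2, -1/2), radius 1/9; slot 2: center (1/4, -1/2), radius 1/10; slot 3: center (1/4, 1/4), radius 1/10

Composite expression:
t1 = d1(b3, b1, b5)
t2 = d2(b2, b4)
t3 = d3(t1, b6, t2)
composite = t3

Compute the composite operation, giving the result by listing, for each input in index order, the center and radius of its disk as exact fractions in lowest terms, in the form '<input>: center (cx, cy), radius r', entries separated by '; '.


Below d3, radii multiply path by path; the b-disk centers shift.
input b3: composing its 2 substitution steps yields center (-4/9, -1/2), radius 1/45
input b1: composing its 2 substitution steps yields center (-1/2, -5/9), radius 1/72
input b5: composing its 2 substitution steps yields center (-5/9, -5/9), radius 1/72
input b6: composing its 1 substitution step yields center (1/4, -1/2), radius 1/10
input b2: composing its 2 substitution steps yields center (3/10, 1/4), radius 1/90
input b4: composing its 2 substitution steps yields center (1/4, 11/40), radius 1/100

b1: center (-1/2, -5/9), radius 1/72; b2: center (3/10, 1/4), radius 1/90; b3: center (-4/9, -1/2), radius 1/45; b4: center (1/4, 11/40), radius 1/100; b5: center (-5/9, -5/9), radius 1/72; b6: center (1/4, -1/2), radius 1/10


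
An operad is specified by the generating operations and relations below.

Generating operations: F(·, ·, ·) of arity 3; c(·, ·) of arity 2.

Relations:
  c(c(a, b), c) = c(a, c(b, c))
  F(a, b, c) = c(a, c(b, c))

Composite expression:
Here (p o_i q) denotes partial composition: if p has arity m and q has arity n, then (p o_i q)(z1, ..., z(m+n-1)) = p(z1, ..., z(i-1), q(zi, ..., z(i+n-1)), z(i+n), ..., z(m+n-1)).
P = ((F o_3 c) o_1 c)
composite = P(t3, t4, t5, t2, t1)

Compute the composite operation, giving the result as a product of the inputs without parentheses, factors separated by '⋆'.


Associativity of F dissolves the nesting; only the t-input order survives.
c(t3, t4) reduces to t3 ⋆ t4
c(t2, t1) reduces to t2 ⋆ t1
F(c(t3, t4), t5, c(t2, t1)) reduces to t3 ⋆ t4 ⋆ t5 ⋆ t2 ⋆ t1

t3 ⋆ t4 ⋆ t5 ⋆ t2 ⋆ t1


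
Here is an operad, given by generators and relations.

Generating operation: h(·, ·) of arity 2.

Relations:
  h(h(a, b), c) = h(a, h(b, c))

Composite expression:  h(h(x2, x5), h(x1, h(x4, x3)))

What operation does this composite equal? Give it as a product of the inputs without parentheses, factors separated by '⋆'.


x2 ⋆ x5 ⋆ x1 ⋆ x4 ⋆ x3

Every regrouping of h is equal, so read the x-inputs in written order.
h(x2, x5) spells out as x2 ⋆ x5
h(x4, x3) spells out as x4 ⋆ x3
h(x1, h(x4, x3)) spells out as x1 ⋆ x4 ⋆ x3
h(h(x2, x5), h(x1, h(x4, x3))) spells out as x2 ⋆ x5 ⋆ x1 ⋆ x4 ⋆ x3


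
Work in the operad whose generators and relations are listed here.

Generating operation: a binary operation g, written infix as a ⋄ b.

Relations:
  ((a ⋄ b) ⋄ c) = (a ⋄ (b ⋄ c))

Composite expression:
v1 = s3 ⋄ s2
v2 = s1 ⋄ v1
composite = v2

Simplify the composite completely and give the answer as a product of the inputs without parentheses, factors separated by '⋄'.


Under associativity of g, the answer is the s's in reading order.
(s3 ⋄ s2) reduces to s3 ⋄ s2
(s1 ⋄ (s3 ⋄ s2)) reduces to s1 ⋄ s3 ⋄ s2

s1 ⋄ s3 ⋄ s2


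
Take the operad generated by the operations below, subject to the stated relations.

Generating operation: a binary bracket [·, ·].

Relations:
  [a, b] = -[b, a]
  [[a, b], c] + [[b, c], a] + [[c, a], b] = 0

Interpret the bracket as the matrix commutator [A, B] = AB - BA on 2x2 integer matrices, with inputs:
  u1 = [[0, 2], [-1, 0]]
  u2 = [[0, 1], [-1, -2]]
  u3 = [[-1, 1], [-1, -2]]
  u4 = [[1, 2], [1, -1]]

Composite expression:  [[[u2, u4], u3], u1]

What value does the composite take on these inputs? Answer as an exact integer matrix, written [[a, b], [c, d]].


[[-8, 8], [4, 8]]

[u2, u4] = [[3, 2], [-4, -3]]
[[u2, u4], u3] = [[2, 4], [2, -2]]
[[[u2, u4], u3], u1] = [[-8, 8], [4, 8]]


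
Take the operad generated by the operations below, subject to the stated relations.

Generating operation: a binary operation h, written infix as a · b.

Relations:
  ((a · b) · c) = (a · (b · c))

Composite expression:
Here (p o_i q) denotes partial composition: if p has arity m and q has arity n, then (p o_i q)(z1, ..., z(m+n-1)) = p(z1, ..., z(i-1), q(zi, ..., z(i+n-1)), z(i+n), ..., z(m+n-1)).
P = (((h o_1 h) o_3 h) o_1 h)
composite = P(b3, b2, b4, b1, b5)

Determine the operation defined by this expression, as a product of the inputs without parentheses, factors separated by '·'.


Associativity of h dissolves the nesting; only the b-input order survives.
(b3 · b2) spells out as b3 · b2
((b3 · b2) · b4) spells out as b3 · b2 · b4
(b1 · b5) spells out as b1 · b5
(((b3 · b2) · b4) · (b1 · b5)) spells out as b3 · b2 · b4 · b1 · b5

b3 · b2 · b4 · b1 · b5


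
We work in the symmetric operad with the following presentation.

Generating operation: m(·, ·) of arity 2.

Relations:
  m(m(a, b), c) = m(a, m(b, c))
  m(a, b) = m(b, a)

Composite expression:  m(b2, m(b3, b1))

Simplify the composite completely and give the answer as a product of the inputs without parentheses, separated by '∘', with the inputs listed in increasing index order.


b1 ∘ b2 ∘ b3

With m associative and commutative, the b-input set is all that matters.
m(b3, b1) unparenthesizes to b3 ∘ b1
m(b2, m(b3, b1)) unparenthesizes to b2 ∘ b3 ∘ b1
the factors in increasing index order: b1 ∘ b2 ∘ b3


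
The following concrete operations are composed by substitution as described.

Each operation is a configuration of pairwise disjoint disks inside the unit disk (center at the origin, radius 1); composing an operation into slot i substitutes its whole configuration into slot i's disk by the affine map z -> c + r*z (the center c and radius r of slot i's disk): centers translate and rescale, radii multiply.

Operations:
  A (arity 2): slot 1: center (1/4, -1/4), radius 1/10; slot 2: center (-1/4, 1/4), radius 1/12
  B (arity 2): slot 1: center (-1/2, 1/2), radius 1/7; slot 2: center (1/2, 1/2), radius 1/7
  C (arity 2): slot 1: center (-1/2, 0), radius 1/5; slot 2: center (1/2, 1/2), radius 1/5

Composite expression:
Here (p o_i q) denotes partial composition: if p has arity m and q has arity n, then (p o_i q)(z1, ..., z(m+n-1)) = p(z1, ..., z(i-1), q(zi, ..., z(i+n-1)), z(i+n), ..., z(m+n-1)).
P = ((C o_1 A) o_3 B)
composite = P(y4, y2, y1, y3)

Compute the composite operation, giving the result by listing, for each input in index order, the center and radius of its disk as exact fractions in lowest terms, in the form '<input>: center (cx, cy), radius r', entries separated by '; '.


y1: center (2/5, 3/5), radius 1/35; y2: center (-11/20, 1/20), radius 1/60; y3: center (3/5, 3/5), radius 1/35; y4: center (-9/20, -1/20), radius 1/50


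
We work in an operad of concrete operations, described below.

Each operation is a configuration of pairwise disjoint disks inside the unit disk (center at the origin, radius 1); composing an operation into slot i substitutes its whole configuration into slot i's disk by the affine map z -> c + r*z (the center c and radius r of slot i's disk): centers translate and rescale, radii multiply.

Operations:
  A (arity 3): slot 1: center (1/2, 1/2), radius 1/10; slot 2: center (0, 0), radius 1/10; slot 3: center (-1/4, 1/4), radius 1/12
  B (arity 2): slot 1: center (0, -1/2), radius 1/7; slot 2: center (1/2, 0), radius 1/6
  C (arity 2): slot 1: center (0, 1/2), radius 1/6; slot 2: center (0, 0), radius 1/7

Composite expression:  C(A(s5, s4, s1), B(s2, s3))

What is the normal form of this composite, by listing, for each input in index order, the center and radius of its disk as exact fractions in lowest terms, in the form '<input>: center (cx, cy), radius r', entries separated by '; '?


s1: center (-1/24, 13/24), radius 1/72; s2: center (0, -1/14), radius 1/49; s3: center (1/14, 0), radius 1/42; s4: center (0, 1/2), radius 1/60; s5: center (1/12, 7/12), radius 1/60


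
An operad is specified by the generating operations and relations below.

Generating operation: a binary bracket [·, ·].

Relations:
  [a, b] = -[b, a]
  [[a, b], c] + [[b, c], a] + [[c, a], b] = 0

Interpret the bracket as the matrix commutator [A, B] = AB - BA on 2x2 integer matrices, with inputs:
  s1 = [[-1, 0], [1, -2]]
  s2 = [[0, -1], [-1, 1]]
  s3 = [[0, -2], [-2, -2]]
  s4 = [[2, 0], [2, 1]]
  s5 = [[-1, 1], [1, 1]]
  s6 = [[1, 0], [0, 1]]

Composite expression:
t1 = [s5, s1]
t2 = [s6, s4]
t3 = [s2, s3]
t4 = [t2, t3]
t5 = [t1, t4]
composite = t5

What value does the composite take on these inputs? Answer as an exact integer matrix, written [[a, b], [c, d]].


[[0, 0], [0, 0]]

[s5, s1] = [[1, -1], [3, -1]]
[s6, s4] = [[0, 0], [0, 0]]
[s2, s3] = [[0, 4], [-4, 0]]
[[s6, s4], [s2, s3]] = [[0, 0], [0, 0]]
[[s5, s1], [[s6, s4], [s2, s3]]] = [[0, 0], [0, 0]]


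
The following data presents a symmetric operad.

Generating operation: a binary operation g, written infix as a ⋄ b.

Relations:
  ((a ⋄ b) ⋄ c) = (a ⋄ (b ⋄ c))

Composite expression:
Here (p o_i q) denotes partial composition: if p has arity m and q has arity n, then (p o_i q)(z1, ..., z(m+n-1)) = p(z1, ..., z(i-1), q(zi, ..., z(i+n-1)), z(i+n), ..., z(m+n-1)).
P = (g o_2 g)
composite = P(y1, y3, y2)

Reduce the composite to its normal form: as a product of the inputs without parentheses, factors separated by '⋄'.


y1 ⋄ y3 ⋄ y2

Associativity of g dissolves the nesting; only the y-input order survives.
(y3 ⋄ y2) reduces to y3 ⋄ y2
(y1 ⋄ (y3 ⋄ y2)) reduces to y1 ⋄ y3 ⋄ y2


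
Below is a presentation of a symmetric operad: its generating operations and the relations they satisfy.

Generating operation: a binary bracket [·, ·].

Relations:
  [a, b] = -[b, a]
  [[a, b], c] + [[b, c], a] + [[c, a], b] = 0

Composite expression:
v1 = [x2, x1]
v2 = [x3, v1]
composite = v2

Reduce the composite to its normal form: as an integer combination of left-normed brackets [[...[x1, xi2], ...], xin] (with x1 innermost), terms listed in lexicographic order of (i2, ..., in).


[[x1, x2], x3]

A multilinear Lie element is pinned by x1-initial words (x1 innermost).
Composite bracket: [x3, [x2, x1]]
Under [a, b] = ab - ba we get 4 signed associative words (2^2 = 4).
The x1-initial words carry the normal form:
  word x1x2x3 has sign +1, contributing +[[x1, x2], x3]


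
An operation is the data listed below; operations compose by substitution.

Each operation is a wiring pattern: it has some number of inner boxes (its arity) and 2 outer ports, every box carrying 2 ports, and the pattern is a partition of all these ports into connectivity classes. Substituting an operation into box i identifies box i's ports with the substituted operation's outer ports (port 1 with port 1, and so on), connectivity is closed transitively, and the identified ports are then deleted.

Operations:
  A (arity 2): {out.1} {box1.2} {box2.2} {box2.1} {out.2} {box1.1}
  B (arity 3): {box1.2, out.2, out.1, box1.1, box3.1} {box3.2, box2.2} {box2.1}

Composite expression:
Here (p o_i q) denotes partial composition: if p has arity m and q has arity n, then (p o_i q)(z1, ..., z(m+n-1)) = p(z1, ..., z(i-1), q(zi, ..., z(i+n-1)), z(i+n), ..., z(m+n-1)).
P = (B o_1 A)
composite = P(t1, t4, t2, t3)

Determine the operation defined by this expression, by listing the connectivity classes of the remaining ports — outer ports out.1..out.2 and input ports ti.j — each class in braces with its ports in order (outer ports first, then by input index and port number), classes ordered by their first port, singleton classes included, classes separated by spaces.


{out.1, out.2, t3.1} {t1.1} {t1.2} {t2.1} {t2.2, t3.2} {t4.1} {t4.2}

After gluing at B, chains via deleted ports link the t-ports.
through A, on inputs (t1, t4): {out.1} {out.2} {t1.1} {t1.2} {t4.1} {t4.2} (out.j = stage outer ports)
through B, on inputs (t1, t4, t2, t3): {out.1, out.2, t3.1} {t1.1} {t1.2} {t2.1} {t2.2, t3.2} {t4.1} {t4.2} (out.j = stage outer ports)


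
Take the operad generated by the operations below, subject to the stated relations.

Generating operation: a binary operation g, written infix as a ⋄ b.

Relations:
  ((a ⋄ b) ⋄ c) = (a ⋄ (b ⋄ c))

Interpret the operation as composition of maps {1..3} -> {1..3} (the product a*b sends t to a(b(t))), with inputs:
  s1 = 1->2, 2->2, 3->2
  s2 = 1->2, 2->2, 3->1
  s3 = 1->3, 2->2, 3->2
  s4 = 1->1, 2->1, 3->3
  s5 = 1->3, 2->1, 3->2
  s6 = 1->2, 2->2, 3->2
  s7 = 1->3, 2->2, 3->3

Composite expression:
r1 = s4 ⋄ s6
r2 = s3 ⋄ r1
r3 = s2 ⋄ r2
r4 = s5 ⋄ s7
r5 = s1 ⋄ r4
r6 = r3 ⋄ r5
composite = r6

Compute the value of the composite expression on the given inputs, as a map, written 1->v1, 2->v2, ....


1->1, 2->1, 3->1

(s4 ⋄ s6) = 1->1, 2->1, 3->1
(s3 ⋄ (s4 ⋄ s6)) = 1->3, 2->3, 3->3
(s2 ⋄ (s3 ⋄ (s4 ⋄ s6))) = 1->1, 2->1, 3->1
(s5 ⋄ s7) = 1->2, 2->1, 3->2
(s1 ⋄ (s5 ⋄ s7)) = 1->2, 2->2, 3->2
((s2 ⋄ (s3 ⋄ (s4 ⋄ s6))) ⋄ (s1 ⋄ (s5 ⋄ s7))) = 1->1, 2->1, 3->1


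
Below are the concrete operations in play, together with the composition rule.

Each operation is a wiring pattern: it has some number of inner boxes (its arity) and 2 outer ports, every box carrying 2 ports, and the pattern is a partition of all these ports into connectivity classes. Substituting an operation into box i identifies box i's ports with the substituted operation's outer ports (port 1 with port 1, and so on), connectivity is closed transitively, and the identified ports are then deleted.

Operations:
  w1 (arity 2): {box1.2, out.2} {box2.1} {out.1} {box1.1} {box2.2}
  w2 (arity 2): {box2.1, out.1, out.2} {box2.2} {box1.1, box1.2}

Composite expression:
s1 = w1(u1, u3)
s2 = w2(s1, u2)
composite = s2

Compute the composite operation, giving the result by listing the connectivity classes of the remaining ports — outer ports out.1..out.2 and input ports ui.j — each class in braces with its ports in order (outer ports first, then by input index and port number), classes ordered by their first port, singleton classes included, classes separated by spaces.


{out.1, out.2, u2.1} {u1.1} {u1.2} {u2.2} {u3.1} {u3.2}

Reachability decides: close wires over w2-identified ports.
stage w1: inputs (u1, u3), connectivity {out.1} {out.2, u1.2} {u1.1} {u3.1} {u3.2}, out.j its boundary
stage w2: inputs (u1, u3, u2), connectivity {out.1, out.2, u2.1} {u1.1} {u1.2} {u2.2} {u3.1} {u3.2}, out.j its boundary


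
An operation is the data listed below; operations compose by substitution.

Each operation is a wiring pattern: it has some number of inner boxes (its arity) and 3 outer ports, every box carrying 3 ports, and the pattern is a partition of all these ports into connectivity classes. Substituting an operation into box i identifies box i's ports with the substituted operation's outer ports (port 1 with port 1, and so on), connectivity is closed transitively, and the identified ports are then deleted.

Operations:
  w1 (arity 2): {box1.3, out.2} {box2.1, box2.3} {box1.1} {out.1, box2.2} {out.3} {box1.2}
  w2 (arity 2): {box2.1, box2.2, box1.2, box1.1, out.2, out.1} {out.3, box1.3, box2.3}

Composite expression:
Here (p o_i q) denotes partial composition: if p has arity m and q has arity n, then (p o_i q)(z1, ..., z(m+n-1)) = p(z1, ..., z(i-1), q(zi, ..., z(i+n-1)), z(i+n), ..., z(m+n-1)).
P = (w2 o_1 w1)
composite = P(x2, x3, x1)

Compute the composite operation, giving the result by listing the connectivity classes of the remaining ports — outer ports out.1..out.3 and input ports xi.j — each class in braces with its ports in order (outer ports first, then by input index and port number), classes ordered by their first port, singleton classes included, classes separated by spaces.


{out.1, out.2, x1.1, x1.2, x2.3, x3.2} {out.3, x1.3} {x2.1} {x2.2} {x3.1, x3.3}

Connectivity passes through glued w2-boundaries; trace each wire chain.
stage w1: inputs (x2, x3), connectivity {out.1, x3.2} {out.2, x2.3} {out.3} {x2.1} {x2.2} {x3.1, x3.3}, out.j its boundary
stage w2: inputs (x2, x3, x1), connectivity {out.1, out.2, x1.1, x1.2, x2.3, x3.2} {out.3, x1.3} {x2.1} {x2.2} {x3.1, x3.3}, out.j its boundary


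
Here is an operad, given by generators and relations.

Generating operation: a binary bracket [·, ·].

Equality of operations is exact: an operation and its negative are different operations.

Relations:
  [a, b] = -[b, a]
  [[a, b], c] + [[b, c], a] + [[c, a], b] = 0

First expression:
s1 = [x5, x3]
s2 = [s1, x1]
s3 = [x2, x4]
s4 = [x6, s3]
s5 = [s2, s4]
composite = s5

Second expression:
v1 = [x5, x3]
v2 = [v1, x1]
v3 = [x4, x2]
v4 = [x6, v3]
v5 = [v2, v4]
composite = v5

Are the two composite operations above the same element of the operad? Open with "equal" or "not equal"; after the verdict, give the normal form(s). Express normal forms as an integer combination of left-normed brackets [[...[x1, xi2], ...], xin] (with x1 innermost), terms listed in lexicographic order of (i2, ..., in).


not equal — first -[[[[[x1, x3], x5], x2], x4], x6] + [[[[[x1, x3], x5], x4], x2], x6] + [[[[[x1, x3], x5], x6], x2], x4] - [[[[[x1, x3], x5], x6], x4], x2] + [[[[[x1, x5], x3], x2], x4], x6] - [[[[[x1, x5], x3], x4], x2], x6] - [[[[[x1, x5], x3], x6], x2], x4] + [[[[[x1, x5], x3], x6], x4], x2], second [[[[[x1, x3], x5], x2], x4], x6] - [[[[[x1, x3], x5], x4], x2], x6] - [[[[[x1, x3], x5], x6], x2], x4] + [[[[[x1, x3], x5], x6], x4], x2] - [[[[[x1, x5], x3], x2], x4], x6] + [[[[[x1, x5], x3], x4], x2], x6] + [[[[[x1, x5], x3], x6], x2], x4] - [[[[[x1, x5], x3], x6], x4], x2]

The first expression reduces to -[[[[[x1, x3], x5], x2], x4], x6] + [[[[[x1, x3], x5], x4], x2], x6] + [[[[[x1, x3], x5], x6], x2], x4] - [[[[[x1, x3], x5], x6], x4], x2] + [[[[[x1, x5], x3], x2], x4], x6] - [[[[[x1, x5], x3], x4], x2], x6] - [[[[[x1, x5], x3], x6], x2], x4] + [[[[[x1, x5], x3], x6], x4], x2]
The second expression reduces to [[[[[x1, x3], x5], x2], x4], x6] - [[[[[x1, x3], x5], x4], x2], x6] - [[[[[x1, x3], x5], x6], x2], x4] + [[[[[x1, x3], x5], x6], x4], x2] - [[[[[x1, x5], x3], x2], x4], x6] + [[[[[x1, x5], x3], x4], x2], x6] + [[[[[x1, x5], x3], x6], x2], x4] - [[[[[x1, x5], x3], x6], x4], x2]
Distinct normal forms: not equal.


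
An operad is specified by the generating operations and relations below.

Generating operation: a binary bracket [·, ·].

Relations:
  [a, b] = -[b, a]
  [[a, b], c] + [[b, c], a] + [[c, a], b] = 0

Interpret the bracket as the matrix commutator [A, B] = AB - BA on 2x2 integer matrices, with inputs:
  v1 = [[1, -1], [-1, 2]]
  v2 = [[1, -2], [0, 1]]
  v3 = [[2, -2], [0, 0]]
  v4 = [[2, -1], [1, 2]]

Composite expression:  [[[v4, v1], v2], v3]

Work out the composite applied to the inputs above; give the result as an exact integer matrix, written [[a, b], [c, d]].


[[0, 24], [0, 0]]

[v4, v1] = [[2, -1], [-1, -2]]
[[v4, v1], v2] = [[-2, -8], [0, 2]]
[[[v4, v1], v2], v3] = [[0, 24], [0, 0]]


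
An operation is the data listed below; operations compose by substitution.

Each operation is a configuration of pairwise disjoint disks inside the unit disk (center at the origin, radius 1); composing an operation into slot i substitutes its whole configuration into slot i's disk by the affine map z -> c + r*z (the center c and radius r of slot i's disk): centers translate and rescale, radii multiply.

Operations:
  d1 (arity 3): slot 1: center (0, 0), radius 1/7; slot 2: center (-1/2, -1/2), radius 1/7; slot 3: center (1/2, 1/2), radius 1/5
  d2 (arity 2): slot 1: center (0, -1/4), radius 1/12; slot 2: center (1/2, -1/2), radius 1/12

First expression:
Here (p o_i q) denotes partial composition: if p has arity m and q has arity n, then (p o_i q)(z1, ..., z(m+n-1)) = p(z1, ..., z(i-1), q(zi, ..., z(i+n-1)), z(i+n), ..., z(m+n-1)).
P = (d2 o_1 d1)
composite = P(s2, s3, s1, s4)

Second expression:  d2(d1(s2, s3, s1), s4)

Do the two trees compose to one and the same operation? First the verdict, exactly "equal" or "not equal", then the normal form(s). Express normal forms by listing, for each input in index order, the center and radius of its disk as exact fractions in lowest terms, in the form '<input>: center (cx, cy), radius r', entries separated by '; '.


equal — both sides give s1: center (1/24, -5/24), radius 1/60; s2: center (0, -1/4), radius 1/84; s3: center (-1/24, -7/24), radius 1/84; s4: center (1/2, -1/2), radius 1/12
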